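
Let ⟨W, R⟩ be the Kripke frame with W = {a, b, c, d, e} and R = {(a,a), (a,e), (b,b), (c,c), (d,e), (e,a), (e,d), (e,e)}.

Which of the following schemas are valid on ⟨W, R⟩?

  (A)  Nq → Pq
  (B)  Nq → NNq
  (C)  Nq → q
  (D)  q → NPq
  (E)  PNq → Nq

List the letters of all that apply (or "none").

R is not reflexive: not d R d.
R is symmetric: every R-edge is matched by its reverse.
R is not transitive: a R e and e R d but not a R d.
R is not euclidean: e R a and e R d but not a R d.
R is serial: every world has an R-successor.
(A) Nq → Pq is axiom D, which corresponds to seriality. R is serial — valid.
(B) Nq → NNq is axiom 4; it is valid on a frame exactly when R is transitive. R is not transitive, so not valid.
(C) Nq → q is axiom T; it is valid on a frame exactly when R is reflexive. R is not reflexive, so not valid.
(D) q → NPq is axiom B; it is valid on a frame exactly when R is symmetric. R is symmetric, so valid.
(E) PNq → Nq (the dual of axiom 5) characterises the euclidean frames. R is not euclidean — not valid.

A, D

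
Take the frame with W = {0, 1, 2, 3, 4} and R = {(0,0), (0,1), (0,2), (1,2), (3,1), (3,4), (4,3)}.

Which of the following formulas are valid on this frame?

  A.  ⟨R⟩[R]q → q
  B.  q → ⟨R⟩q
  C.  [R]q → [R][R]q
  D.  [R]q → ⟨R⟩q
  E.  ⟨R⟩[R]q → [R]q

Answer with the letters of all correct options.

none

R is not reflexive: not 1 R 1.
R is not symmetric: 0 R 1 but not 1 R 0.
R is not transitive: 3 R 1 and 1 R 2 but not 3 R 2.
R is not euclidean: 0 R 1 and 0 R 0 but not 1 R 0.
R is not serial: 2 has no R-successor.
(A) ⟨R⟩[R]q → q is the dual of axiom B; it is valid on a frame exactly when R is symmetric. R is not symmetric, so not valid.
(B) q → ⟨R⟩q (the dual of axiom T) characterises the reflexive frames. R is not reflexive — not valid.
(C) axiom 4: valid iff R is transitive. R is not transitive — not valid.
(D) axiom D: valid iff R is serial. R is not serial — not valid.
(E) ⟨R⟩[R]q → [R]q is the dual of axiom 5, which corresponds to the euclidean property. R is not euclidean — not valid.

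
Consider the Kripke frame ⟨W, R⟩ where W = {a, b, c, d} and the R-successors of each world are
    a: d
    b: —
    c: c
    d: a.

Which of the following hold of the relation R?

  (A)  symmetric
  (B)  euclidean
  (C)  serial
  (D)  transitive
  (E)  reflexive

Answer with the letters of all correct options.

A

(A) symmetric: every R-edge is matched by its reverse.
(B) not euclidean: a R d and a R d but not d R d.
(C) not serial: b has no R-successor.
(D) not transitive: a R d and d R a but not a R a.
(E) not reflexive: not a R a.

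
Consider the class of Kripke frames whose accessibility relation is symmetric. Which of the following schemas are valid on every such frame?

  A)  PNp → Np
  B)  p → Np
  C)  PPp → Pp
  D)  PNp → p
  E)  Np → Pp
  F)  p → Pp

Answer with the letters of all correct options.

(A) PNp → Np (the dual of axiom 5) characterises the euclidean frames. Such an R need not be euclidean — not valid.
(B) p → Np is valid only on frames where every R-edge is a self-loop. Such an R need not be a subset of the identity — not valid.
(C) PPp → Pp is the dual of axiom 4; it is valid on a frame exactly when R is transitive. Such an R need not be transitive, so not valid.
(D) PNp → p is the dual of axiom B; it is valid on a frame exactly when R is symmetric. Every such R is symmetric, so valid.
(E) Np → Pp is axiom D; it is valid on a frame exactly when R is serial. Such an R need not be serial, so not valid.
(F) p → Pp (the dual of axiom T) characterises the reflexive frames. Such an R need not be reflexive — not valid.

D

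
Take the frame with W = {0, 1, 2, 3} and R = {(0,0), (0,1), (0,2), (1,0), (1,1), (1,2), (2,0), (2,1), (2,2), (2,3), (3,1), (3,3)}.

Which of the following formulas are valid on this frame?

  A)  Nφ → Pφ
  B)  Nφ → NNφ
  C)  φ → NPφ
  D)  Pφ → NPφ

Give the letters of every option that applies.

A

R is not symmetric: 2 R 3 but not 3 R 2.
R is not transitive: 0 R 2 and 2 R 3 but not 0 R 3.
R is not euclidean: 2 R 0 and 2 R 3 but not 0 R 3.
R is serial: every world has an R-successor.
(A) Nφ → Pφ is axiom D, which corresponds to seriality. R is serial — valid.
(B) Nφ → NNφ (axiom 4) characterises the transitive frames. R is not transitive — not valid.
(C) axiom B: valid iff R is symmetric. R is not symmetric — not valid.
(D) Pφ → NPφ is axiom 5; it is valid on a frame exactly when R is euclidean. R is not euclidean, so not valid.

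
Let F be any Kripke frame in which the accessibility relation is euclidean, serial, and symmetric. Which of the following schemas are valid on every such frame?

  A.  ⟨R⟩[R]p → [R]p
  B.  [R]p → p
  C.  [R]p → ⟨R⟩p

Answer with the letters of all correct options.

Serial, symmetric and euclidean together give transitive (from symmetry + euclidean) and then reflexive; the relation is an equivalence.
(A) the dual of axiom 5: valid iff R is euclidean. Every such R is euclidean — valid.
(B) [R]p → p is axiom T; it is valid on a frame exactly when R is reflexive. Every such R is reflexive, so valid.
(C) axiom D: valid iff R is serial. Every such R is serial — valid.

A, B, C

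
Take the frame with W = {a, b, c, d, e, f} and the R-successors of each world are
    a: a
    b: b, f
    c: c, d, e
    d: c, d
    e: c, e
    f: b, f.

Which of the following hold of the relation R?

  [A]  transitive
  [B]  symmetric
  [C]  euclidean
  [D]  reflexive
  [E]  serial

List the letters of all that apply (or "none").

(A) not transitive: d R c and c R e but not d R e.
(B) symmetric: every R-edge is matched by its reverse.
(C) not euclidean: c R d and c R e but not d R e.
(D) reflexive: each world relates to itself.
(E) serial: every world has an R-successor.

B, D, E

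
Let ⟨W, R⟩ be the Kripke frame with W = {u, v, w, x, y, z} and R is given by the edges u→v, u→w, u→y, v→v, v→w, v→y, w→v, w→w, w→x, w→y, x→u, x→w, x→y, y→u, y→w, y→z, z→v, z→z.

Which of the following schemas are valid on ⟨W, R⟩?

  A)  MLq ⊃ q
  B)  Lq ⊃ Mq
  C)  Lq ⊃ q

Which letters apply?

B

R is not reflexive: not u R u.
R is not symmetric: u R v but not v R u.
R is serial: every world has an R-successor.
(A) MLq ⊃ q (the dual of axiom B) characterises the symmetric frames. R is not symmetric — not valid.
(B) Lq ⊃ Mq is axiom D, which corresponds to seriality. R is serial — valid.
(C) Lq ⊃ q is axiom T, which corresponds to reflexivity. R is not reflexive — not valid.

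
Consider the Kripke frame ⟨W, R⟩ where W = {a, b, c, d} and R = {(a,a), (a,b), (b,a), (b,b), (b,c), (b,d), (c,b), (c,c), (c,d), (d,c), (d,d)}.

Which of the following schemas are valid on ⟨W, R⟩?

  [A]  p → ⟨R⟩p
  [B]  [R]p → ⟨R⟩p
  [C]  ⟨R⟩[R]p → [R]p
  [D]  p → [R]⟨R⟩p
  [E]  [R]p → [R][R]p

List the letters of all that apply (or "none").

A, B

R is reflexive: each world relates to itself.
R is not symmetric: b R d but not d R b.
R is not transitive: a R b and b R c but not a R c.
R is not euclidean: b R a and b R c but not a R c.
R is serial: every world has an R-successor.
(A) p → ⟨R⟩p is the dual of axiom T, which corresponds to reflexivity. R is reflexive — valid.
(B) axiom D: valid iff R is serial. R is serial — valid.
(C) ⟨R⟩[R]p → [R]p is the dual of axiom 5; it is valid on a frame exactly when R is euclidean. R is not euclidean, so not valid.
(D) p → [R]⟨R⟩p is axiom B, which corresponds to symmetry. R is not symmetric — not valid.
(E) [R]p → [R][R]p is axiom 4; it is valid on a frame exactly when R is transitive. R is not transitive, so not valid.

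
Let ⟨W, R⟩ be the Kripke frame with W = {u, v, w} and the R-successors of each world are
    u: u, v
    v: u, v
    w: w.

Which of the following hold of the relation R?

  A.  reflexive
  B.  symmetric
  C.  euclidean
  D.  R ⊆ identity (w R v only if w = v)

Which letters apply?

(A) reflexive: each world relates to itself.
(B) symmetric: every R-edge is matched by its reverse.
(C) euclidean: any two R-successors of the same world are R-related.
(D) not ⊆ identity: u R v with u ≠ v.

A, B, C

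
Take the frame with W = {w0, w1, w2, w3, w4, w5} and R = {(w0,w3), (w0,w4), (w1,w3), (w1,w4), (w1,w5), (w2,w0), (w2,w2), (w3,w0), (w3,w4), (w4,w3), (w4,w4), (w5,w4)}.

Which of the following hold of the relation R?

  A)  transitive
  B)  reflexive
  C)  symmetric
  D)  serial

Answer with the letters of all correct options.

(A) not transitive: w0 R w3 and w3 R w0 but not w0 R w0.
(B) not reflexive: not w0 R w0.
(C) not symmetric: w0 R w4 but not w4 R w0.
(D) serial: every world has an R-successor.

D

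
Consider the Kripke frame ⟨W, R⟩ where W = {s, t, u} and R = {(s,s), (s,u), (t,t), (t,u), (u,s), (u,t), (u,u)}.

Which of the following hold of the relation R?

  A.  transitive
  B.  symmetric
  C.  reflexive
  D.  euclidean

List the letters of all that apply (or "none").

(A) not transitive: s R u and u R t but not s R t.
(B) symmetric: every R-edge is matched by its reverse.
(C) reflexive: each world relates to itself.
(D) not euclidean: u R s and u R t but not s R t.

B, C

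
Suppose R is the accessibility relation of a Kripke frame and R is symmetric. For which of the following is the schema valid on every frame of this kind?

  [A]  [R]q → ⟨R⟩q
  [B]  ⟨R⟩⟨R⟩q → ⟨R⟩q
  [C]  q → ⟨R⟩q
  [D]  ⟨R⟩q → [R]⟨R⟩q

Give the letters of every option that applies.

none

(A) [R]q → ⟨R⟩q is axiom D, which corresponds to seriality. Such an R need not be serial — not valid.
(B) the dual of axiom 4: valid iff R is transitive. Such an R need not be transitive — not valid.
(C) q → ⟨R⟩q is the dual of axiom T; it is valid on a frame exactly when R is reflexive. Such an R need not be reflexive, so not valid.
(D) axiom 5: valid iff R is euclidean. Such an R need not be euclidean — not valid.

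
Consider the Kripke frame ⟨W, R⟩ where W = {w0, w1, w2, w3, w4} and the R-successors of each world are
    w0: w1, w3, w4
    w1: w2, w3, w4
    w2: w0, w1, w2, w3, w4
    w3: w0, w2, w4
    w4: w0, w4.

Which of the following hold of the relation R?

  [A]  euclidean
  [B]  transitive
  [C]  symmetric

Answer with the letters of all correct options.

none

(A) not euclidean: w0 R w3 and w0 R w1 but not w3 R w1.
(B) not transitive: w0 R w1 and w1 R w2 but not w0 R w2.
(C) not symmetric: w0 R w1 but not w1 R w0.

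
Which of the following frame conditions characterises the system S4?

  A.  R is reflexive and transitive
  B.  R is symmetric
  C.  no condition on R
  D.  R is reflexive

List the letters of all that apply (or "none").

(A) S4 is sound and complete for exactly this class.
(B) this class determines KB, not S4.
(C) this class determines K, not S4.
(D) this class determines T (= KT), not S4.

A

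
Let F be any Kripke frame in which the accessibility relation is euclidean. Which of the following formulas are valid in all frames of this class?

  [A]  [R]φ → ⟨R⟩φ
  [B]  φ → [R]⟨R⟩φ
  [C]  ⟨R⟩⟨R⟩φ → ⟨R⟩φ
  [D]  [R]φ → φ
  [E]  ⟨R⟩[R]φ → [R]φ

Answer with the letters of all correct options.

(A) [R]φ → ⟨R⟩φ is axiom D, which corresponds to seriality. Such an R need not be serial — not valid.
(B) φ → [R]⟨R⟩φ is axiom B, which corresponds to symmetry. Such an R need not be symmetric — not valid.
(C) ⟨R⟩⟨R⟩φ → ⟨R⟩φ is the dual of axiom 4; it is valid on a frame exactly when R is transitive. Such an R need not be transitive, so not valid.
(D) axiom T: valid iff R is reflexive. Such an R need not be reflexive — not valid.
(E) ⟨R⟩[R]φ → [R]φ is the dual of axiom 5; it is valid on a frame exactly when R is euclidean. Every such R is euclidean, so valid.

E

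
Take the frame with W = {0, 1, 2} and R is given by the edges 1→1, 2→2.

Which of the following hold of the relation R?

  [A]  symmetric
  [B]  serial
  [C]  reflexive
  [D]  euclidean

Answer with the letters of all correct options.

(A) symmetric: every R-edge is matched by its reverse.
(B) not serial: 0 has no R-successor.
(C) not reflexive: not 0 R 0.
(D) euclidean: any two R-successors of the same world are R-related.

A, D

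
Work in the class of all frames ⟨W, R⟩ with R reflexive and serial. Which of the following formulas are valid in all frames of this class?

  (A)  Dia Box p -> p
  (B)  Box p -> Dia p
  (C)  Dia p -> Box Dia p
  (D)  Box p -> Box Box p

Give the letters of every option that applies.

(A) the dual of axiom B: valid iff R is symmetric. Such an R need not be symmetric — not valid.
(B) Box p -> Dia p is axiom D, which corresponds to seriality. Every such R is serial — valid.
(C) axiom 5: valid iff R is euclidean. Such an R need not be euclidean — not valid.
(D) axiom 4: valid iff R is transitive. Such an R need not be transitive — not valid.

B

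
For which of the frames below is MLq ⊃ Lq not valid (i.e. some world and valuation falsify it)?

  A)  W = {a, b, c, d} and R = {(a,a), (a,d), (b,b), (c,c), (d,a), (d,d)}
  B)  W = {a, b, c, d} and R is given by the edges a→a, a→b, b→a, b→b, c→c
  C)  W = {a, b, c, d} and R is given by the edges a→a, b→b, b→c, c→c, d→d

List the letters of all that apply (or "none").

C

The schema MLq ⊃ Lq is the dual of axiom 5; it is valid on a frame iff R is euclidean.
(A) R is euclidean (any two R-successors of the same world are R-related), so the schema is valid here.
(B) R is euclidean (any two R-successors of the same world are R-related), so the schema is valid here.
(C) R is not euclidean (b R c and b R b but not c R b), so the schema fails here.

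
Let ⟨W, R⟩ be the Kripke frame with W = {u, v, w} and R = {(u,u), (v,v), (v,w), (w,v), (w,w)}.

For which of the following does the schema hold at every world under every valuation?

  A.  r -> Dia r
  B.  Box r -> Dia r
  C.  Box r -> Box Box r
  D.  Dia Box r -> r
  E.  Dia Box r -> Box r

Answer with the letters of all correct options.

A, B, C, D, E

R is reflexive: each world relates to itself.
R is symmetric: every R-edge is matched by its reverse.
R is transitive: R is closed under composition.
R is euclidean: any two R-successors of the same world are R-related.
R is serial: every world has an R-successor.
(A) the dual of axiom T: valid iff R is reflexive. R is reflexive — valid.
(B) axiom D: valid iff R is serial. R is serial — valid.
(C) axiom 4: valid iff R is transitive. R is transitive — valid.
(D) Dia Box r -> r is the dual of axiom B; it is valid on a frame exactly when R is symmetric. R is symmetric, so valid.
(E) Dia Box r -> Box r (the dual of axiom 5) characterises the euclidean frames. R is euclidean — valid.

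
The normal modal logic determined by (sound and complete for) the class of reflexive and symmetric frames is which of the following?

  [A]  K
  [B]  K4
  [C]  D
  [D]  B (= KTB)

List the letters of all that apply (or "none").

(A) K is determined by the class of arbitrary frames.
(B) K4 is determined by the class of transitive frames.
(C) D is determined by the class of serial frames.
(D) B (= KTB) is determined by exactly this class.

D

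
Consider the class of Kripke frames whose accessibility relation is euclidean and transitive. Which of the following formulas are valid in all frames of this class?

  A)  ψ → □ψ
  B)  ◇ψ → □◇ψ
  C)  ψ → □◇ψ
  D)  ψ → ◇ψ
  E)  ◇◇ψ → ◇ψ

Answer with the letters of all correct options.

B, E

(A) ψ → □ψ is valid only on frames where every R-edge is a self-loop. Such an R need not be a subset of the identity — not valid.
(B) ◇ψ → □◇ψ is axiom 5; it is valid on a frame exactly when R is euclidean. Every such R is euclidean, so valid.
(C) ψ → □◇ψ is axiom B; it is valid on a frame exactly when R is symmetric. Such an R need not be symmetric, so not valid.
(D) ψ → ◇ψ is the dual of axiom T; it is valid on a frame exactly when R is reflexive. Such an R need not be reflexive, so not valid.
(E) ◇◇ψ → ◇ψ is the dual of axiom 4; it is valid on a frame exactly when R is transitive. Every such R is transitive, so valid.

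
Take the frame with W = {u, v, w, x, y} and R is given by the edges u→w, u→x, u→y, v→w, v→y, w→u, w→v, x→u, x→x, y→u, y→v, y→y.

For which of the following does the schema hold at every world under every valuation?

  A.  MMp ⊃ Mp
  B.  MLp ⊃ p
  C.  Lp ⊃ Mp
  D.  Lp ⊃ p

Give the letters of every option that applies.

B, C

R is not reflexive: not u R u.
R is symmetric: every R-edge is matched by its reverse.
R is not transitive: u R w and w R u but not u R u.
R is serial: every world has an R-successor.
(A) MMp ⊃ Mp is the dual of axiom 4; it is valid on a frame exactly when R is transitive. R is not transitive, so not valid.
(B) MLp ⊃ p is the dual of axiom B; it is valid on a frame exactly when R is symmetric. R is symmetric, so valid.
(C) Lp ⊃ Mp (axiom D) characterises the serial frames. R is serial — valid.
(D) Lp ⊃ p (axiom T) characterises the reflexive frames. R is not reflexive — not valid.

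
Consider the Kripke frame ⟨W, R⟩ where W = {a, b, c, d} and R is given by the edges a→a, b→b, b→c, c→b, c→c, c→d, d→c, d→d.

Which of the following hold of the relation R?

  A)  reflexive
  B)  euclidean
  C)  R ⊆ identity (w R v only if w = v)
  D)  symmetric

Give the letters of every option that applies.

(A) reflexive: each world relates to itself.
(B) not euclidean: c R b and c R d but not b R d.
(C) not ⊆ identity: b R c with b ≠ c.
(D) symmetric: every R-edge is matched by its reverse.

A, D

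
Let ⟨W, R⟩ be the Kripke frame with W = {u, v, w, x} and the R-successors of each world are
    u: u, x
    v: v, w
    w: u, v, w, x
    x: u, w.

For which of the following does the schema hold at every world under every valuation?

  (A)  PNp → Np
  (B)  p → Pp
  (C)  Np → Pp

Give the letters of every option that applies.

R is not reflexive: not x R x.
R is not euclidean: w R u and w R v but not u R v.
R is serial: every world has an R-successor.
(A) the dual of axiom 5: valid iff R is euclidean. R is not euclidean — not valid.
(B) p → Pp is the dual of axiom T, which corresponds to reflexivity. R is not reflexive — not valid.
(C) Np → Pp is axiom D; it is valid on a frame exactly when R is serial. R is serial, so valid.

C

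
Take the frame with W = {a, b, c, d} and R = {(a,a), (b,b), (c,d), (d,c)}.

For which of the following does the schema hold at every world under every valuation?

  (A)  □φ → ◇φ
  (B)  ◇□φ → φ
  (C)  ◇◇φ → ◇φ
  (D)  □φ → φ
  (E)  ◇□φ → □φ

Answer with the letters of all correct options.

A, B

R is not reflexive: not c R c.
R is symmetric: every R-edge is matched by its reverse.
R is not transitive: c R d and d R c but not c R c.
R is not euclidean: c R d and c R d but not d R d.
R is serial: every world has an R-successor.
(A) □φ → ◇φ is axiom D, which corresponds to seriality. R is serial — valid.
(B) ◇□φ → φ is the dual of axiom B; it is valid on a frame exactly when R is symmetric. R is symmetric, so valid.
(C) ◇◇φ → ◇φ is the dual of axiom 4; it is valid on a frame exactly when R is transitive. R is not transitive, so not valid.
(D) axiom T: valid iff R is reflexive. R is not reflexive — not valid.
(E) ◇□φ → □φ is the dual of axiom 5, which corresponds to the euclidean property. R is not euclidean — not valid.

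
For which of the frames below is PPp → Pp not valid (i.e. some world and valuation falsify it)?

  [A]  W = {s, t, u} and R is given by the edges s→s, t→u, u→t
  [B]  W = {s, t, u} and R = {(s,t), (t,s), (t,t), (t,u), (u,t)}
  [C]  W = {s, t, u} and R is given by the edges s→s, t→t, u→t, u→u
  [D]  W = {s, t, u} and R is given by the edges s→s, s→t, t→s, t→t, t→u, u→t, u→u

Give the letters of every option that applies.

A, B, D

The schema PPp → Pp is the dual of axiom 4; it is valid on a frame iff R is transitive.
(A) R is not transitive (t R u and u R t but not t R t), so the schema fails here.
(B) R is not transitive (s R t and t R s but not s R s), so the schema fails here.
(C) R is transitive (R is closed under composition), so the schema is valid here.
(D) R is not transitive (s R t and t R u but not s R u), so the schema fails here.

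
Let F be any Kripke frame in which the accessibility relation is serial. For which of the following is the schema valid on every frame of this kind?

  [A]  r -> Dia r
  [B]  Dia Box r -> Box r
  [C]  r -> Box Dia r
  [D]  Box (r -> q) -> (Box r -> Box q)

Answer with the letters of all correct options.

(A) r -> Dia r is the dual of axiom T; it is valid on a frame exactly when R is reflexive. Such an R need not be reflexive, so not valid.
(B) Dia Box r -> Box r is the dual of axiom 5; it is valid on a frame exactly when R is euclidean. Such an R need not be euclidean, so not valid.
(C) r -> Box Dia r is axiom B, which corresponds to symmetry. Such an R need not be symmetric — not valid.
(D) this is just K, valid on every normal frame.

D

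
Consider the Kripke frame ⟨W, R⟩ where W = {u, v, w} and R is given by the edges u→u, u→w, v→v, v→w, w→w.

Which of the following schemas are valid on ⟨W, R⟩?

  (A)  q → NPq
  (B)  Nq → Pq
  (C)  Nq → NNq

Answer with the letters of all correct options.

B, C

R is not symmetric: u R w but not w R u.
R is transitive: R is closed under composition.
R is serial: every world has an R-successor.
(A) axiom B: valid iff R is symmetric. R is not symmetric — not valid.
(B) axiom D: valid iff R is serial. R is serial — valid.
(C) Nq → NNq is axiom 4; it is valid on a frame exactly when R is transitive. R is transitive, so valid.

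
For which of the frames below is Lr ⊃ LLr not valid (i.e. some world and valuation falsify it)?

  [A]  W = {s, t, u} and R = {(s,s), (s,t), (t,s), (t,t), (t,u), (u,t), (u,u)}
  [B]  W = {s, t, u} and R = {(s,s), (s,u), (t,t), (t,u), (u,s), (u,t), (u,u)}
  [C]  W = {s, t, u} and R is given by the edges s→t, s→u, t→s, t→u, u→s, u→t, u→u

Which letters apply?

A, B, C

The schema Lr ⊃ LLr is axiom 4; it is valid on a frame iff R is transitive.
(A) R is not transitive (s R t and t R u but not s R u), so the schema fails here.
(B) R is not transitive (s R u and u R t but not s R t), so the schema fails here.
(C) R is not transitive (s R t and t R s but not s R s), so the schema fails here.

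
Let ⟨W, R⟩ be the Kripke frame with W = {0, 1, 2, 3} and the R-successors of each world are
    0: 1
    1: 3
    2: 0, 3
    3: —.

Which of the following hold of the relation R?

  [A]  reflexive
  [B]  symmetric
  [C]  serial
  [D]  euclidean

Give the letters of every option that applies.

(A) not reflexive: not 0 R 0.
(B) not symmetric: 0 R 1 but not 1 R 0.
(C) not serial: 3 has no R-successor.
(D) not euclidean: 2 R 0 and 2 R 3 but not 0 R 3.

none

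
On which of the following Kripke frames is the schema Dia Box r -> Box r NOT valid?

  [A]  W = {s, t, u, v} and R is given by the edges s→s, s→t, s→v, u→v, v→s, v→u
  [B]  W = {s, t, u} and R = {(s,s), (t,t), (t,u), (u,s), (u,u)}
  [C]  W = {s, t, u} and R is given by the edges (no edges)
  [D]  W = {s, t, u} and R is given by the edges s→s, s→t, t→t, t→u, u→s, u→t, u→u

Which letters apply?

A, B, D

The schema Dia Box r -> Box r is the dual of axiom 5; it is valid on a frame iff R is euclidean.
(A) R is not euclidean (s R t and s R s but not t R s), so the schema fails here.
(B) R is not euclidean (t R u and t R t but not u R t), so the schema fails here.
(C) R is euclidean (any two R-successors of the same world are R-related), so the schema is valid here.
(D) R is not euclidean (s R t and s R s but not t R s), so the schema fails here.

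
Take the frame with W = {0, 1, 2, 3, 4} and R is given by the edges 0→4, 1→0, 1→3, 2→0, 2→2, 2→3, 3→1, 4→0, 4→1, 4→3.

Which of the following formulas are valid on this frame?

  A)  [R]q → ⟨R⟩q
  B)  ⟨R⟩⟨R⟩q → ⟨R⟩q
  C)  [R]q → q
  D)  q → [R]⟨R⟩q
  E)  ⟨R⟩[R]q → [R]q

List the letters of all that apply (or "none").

A

R is not reflexive: not 0 R 0.
R is not symmetric: 1 R 0 but not 0 R 1.
R is not transitive: 0 R 4 and 4 R 0 but not 0 R 0.
R is not euclidean: 1 R 0 and 1 R 3 but not 0 R 3.
R is serial: every world has an R-successor.
(A) [R]q → ⟨R⟩q is axiom D, which corresponds to seriality. R is serial — valid.
(B) ⟨R⟩⟨R⟩q → ⟨R⟩q is the dual of axiom 4; it is valid on a frame exactly when R is transitive. R is not transitive, so not valid.
(C) [R]q → q is axiom T, which corresponds to reflexivity. R is not reflexive — not valid.
(D) q → [R]⟨R⟩q is axiom B; it is valid on a frame exactly when R is symmetric. R is not symmetric, so not valid.
(E) ⟨R⟩[R]q → [R]q (the dual of axiom 5) characterises the euclidean frames. R is not euclidean — not valid.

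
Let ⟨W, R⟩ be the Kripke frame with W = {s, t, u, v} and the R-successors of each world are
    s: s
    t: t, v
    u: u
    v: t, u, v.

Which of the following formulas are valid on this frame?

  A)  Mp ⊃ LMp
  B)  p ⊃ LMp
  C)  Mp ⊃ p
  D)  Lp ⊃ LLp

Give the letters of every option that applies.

none

R is not symmetric: v R u but not u R v.
R is not transitive: t R v and v R u but not t R u.
R is not euclidean: v R t and v R u but not t R u.
R is not a subset of the identity: t R v with t ≠ v.
(A) Mp ⊃ LMp is axiom 5; it is valid on a frame exactly when R is euclidean. R is not euclidean, so not valid.
(B) axiom B: valid iff R is symmetric. R is not symmetric — not valid.
(C) Mp ⊃ p is valid only on frames where every R-edge is a self-loop. Here R ⊄ identity — not valid.
(D) axiom 4: valid iff R is transitive. R is not transitive — not valid.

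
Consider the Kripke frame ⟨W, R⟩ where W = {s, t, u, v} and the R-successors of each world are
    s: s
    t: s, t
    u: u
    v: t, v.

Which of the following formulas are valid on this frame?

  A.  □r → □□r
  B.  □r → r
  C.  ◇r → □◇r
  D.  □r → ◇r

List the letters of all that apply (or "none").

R is reflexive: each world relates to itself.
R is not transitive: v R t and t R s but not v R s.
R is not euclidean: t R s and t R t but not s R t.
R is serial: every world has an R-successor.
(A) axiom 4: valid iff R is transitive. R is not transitive — not valid.
(B) □r → r is axiom T; it is valid on a frame exactly when R is reflexive. R is reflexive, so valid.
(C) axiom 5: valid iff R is euclidean. R is not euclidean — not valid.
(D) axiom D: valid iff R is serial. R is serial — valid.

B, D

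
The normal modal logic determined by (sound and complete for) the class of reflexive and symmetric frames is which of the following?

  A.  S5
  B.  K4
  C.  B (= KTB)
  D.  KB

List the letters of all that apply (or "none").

C

(A) S5 is determined by the class of reflexive, symmetric, and transitive frames.
(B) K4 is determined by the class of transitive frames.
(C) B (= KTB) is determined by exactly this class.
(D) KB is determined by the class of symmetric frames.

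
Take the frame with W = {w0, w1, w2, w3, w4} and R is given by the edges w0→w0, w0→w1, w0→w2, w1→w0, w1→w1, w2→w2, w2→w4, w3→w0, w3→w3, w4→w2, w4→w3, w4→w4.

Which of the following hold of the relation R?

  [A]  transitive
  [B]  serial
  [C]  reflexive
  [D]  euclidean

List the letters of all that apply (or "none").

B, C

(A) not transitive: w0 R w2 and w2 R w4 but not w0 R w4.
(B) serial: every world has an R-successor.
(C) reflexive: each world relates to itself.
(D) not euclidean: w0 R w1 and w0 R w2 but not w1 R w2.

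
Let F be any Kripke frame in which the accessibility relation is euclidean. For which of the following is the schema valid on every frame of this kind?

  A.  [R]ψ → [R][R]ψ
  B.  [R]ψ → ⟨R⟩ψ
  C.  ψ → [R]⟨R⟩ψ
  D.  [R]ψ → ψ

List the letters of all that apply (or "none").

(A) [R]ψ → [R][R]ψ is axiom 4, which corresponds to transitivity. Such an R need not be transitive — not valid.
(B) [R]ψ → ⟨R⟩ψ (axiom D) characterises the serial frames. Such an R need not be serial — not valid.
(C) ψ → [R]⟨R⟩ψ (axiom B) characterises the symmetric frames. Such an R need not be symmetric — not valid.
(D) axiom T: valid iff R is reflexive. Such an R need not be reflexive — not valid.

none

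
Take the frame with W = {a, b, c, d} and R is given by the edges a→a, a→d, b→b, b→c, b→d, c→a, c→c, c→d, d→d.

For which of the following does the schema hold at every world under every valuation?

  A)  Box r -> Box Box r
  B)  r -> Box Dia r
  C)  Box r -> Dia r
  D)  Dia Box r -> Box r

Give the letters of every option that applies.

R is not symmetric: a R d but not d R a.
R is not transitive: b R c and c R a but not b R a.
R is not euclidean: a R d and a R a but not d R a.
R is serial: every world has an R-successor.
(A) Box r -> Box Box r is axiom 4, which corresponds to transitivity. R is not transitive — not valid.
(B) r -> Box Dia r is axiom B; it is valid on a frame exactly when R is symmetric. R is not symmetric, so not valid.
(C) Box r -> Dia r is axiom D, which corresponds to seriality. R is serial — valid.
(D) Dia Box r -> Box r is the dual of axiom 5; it is valid on a frame exactly when R is euclidean. R is not euclidean, so not valid.

C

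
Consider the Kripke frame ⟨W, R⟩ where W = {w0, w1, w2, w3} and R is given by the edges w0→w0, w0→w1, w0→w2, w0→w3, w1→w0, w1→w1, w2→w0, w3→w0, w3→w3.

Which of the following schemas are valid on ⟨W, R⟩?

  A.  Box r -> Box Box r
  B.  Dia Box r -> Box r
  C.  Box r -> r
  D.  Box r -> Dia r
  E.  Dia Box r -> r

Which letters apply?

D, E

R is not reflexive: not w2 R w2.
R is symmetric: every R-edge is matched by its reverse.
R is not transitive: w1 R w0 and w0 R w2 but not w1 R w2.
R is not euclidean: w0 R w1 and w0 R w2 but not w1 R w2.
R is serial: every world has an R-successor.
(A) Box r -> Box Box r is axiom 4, which corresponds to transitivity. R is not transitive — not valid.
(B) Dia Box r -> Box r is the dual of axiom 5, which corresponds to the euclidean property. R is not euclidean — not valid.
(C) Box r -> r is axiom T, which corresponds to reflexivity. R is not reflexive — not valid.
(D) Box r -> Dia r is axiom D, which corresponds to seriality. R is serial — valid.
(E) Dia Box r -> r is the dual of axiom B, which corresponds to symmetry. R is symmetric — valid.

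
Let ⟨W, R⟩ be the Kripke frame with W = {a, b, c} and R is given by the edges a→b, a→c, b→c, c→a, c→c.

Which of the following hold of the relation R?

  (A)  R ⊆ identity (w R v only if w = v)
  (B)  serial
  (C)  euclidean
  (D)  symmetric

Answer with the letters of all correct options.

B

(A) not ⊆ identity: a R b with a ≠ b.
(B) serial: every world has an R-successor.
(C) not euclidean: a R c and a R b but not c R b.
(D) not symmetric: a R b but not b R a.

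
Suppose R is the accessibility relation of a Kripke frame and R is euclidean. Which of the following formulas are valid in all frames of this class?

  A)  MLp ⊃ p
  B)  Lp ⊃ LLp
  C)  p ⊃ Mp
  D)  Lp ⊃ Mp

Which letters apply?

none

(A) MLp ⊃ p is the dual of axiom B, which corresponds to symmetry. Such an R need not be symmetric — not valid.
(B) Lp ⊃ LLp is axiom 4; it is valid on a frame exactly when R is transitive. Such an R need not be transitive, so not valid.
(C) p ⊃ Mp is the dual of axiom T; it is valid on a frame exactly when R is reflexive. Such an R need not be reflexive, so not valid.
(D) Lp ⊃ Mp (axiom D) characterises the serial frames. Such an R need not be serial — not valid.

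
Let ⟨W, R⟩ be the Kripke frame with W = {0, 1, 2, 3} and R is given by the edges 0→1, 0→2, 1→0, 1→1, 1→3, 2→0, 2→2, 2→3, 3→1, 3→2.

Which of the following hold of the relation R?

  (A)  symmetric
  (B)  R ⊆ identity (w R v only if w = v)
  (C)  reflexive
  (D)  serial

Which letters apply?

(A) symmetric: every R-edge is matched by its reverse.
(B) not ⊆ identity: 0 R 1 with 0 ≠ 1.
(C) not reflexive: not 0 R 0.
(D) serial: every world has an R-successor.

A, D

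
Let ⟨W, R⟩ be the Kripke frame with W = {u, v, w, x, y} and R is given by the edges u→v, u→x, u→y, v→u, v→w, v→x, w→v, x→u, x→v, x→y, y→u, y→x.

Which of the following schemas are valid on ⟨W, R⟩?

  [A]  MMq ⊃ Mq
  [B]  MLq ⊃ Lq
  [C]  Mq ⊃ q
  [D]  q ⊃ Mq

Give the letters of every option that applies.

none

R is not reflexive: not u R u.
R is not transitive: u R v and v R u but not u R u.
R is not euclidean: u R v and u R y but not v R y.
R is not a subset of the identity: u R v with u ≠ v.
(A) MMq ⊃ Mq is the dual of axiom 4; it is valid on a frame exactly when R is transitive. R is not transitive, so not valid.
(B) MLq ⊃ Lq (the dual of axiom 5) characterises the euclidean frames. R is not euclidean — not valid.
(C) Mq ⊃ q is the converse of T; it holds exactly when R ⊆ identity. Here R ⊄ identity — not valid.
(D) the dual of axiom T: valid iff R is reflexive. R is not reflexive — not valid.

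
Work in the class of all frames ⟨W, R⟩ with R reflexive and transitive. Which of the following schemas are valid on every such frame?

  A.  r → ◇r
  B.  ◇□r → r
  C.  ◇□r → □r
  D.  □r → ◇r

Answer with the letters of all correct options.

A, D

Reflexive relations are serial.
(A) r → ◇r is the dual of axiom T; it is valid on a frame exactly when R is reflexive. Every such R is reflexive, so valid.
(B) ◇□r → r (the dual of axiom B) characterises the symmetric frames. Such an R need not be symmetric — not valid.
(C) the dual of axiom 5: valid iff R is euclidean. Such an R need not be euclidean — not valid.
(D) □r → ◇r (axiom D) characterises the serial frames. Every such R is serial — valid.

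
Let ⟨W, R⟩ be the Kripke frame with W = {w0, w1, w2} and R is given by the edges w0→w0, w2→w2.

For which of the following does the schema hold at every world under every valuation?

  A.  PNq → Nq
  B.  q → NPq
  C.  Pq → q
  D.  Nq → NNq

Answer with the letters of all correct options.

R is symmetric: every R-edge is matched by its reverse.
R is transitive: R is closed under composition.
R is euclidean: any two R-successors of the same world are R-related.
R is a subset of the identity: every R-edge is a self-loop.
(A) the dual of axiom 5: valid iff R is euclidean. R is euclidean — valid.
(B) q → NPq is axiom B, which corresponds to symmetry. R is symmetric — valid.
(C) Pq → q is valid only on frames where every R-edge is a self-loop. Here R ⊆ identity — valid.
(D) Nq → NNq is axiom 4; it is valid on a frame exactly when R is transitive. R is transitive, so valid.

A, B, C, D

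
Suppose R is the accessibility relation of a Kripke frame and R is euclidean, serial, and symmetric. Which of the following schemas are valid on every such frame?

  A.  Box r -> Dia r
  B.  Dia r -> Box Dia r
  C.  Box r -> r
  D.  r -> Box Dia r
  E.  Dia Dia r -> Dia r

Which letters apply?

A, B, C, D, E

Serial, symmetric and euclidean together give transitive (from symmetry + euclidean) and then reflexive; the relation is an equivalence.
(A) Box r -> Dia r (axiom D) characterises the serial frames. Every such R is serial — valid.
(B) Dia r -> Box Dia r is axiom 5, which corresponds to the euclidean property. Every such R is euclidean — valid.
(C) Box r -> r (axiom T) characterises the reflexive frames. Every such R is reflexive — valid.
(D) r -> Box Dia r is axiom B; it is valid on a frame exactly when R is symmetric. Every such R is symmetric, so valid.
(E) Dia Dia r -> Dia r (the dual of axiom 4) characterises the transitive frames. Every such R is transitive — valid.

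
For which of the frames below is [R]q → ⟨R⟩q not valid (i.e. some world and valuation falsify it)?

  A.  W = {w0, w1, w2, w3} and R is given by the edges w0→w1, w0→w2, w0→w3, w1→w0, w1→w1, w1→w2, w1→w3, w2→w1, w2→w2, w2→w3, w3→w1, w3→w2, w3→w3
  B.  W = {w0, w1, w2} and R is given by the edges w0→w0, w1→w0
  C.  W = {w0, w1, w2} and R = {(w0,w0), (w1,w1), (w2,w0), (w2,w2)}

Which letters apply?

B

The schema [R]q → ⟨R⟩q is axiom D; it is valid on a frame iff R is serial.
(A) R is serial (every world has an R-successor), so the schema is valid here.
(B) R is not serial (w2 has no R-successor), so the schema fails here.
(C) R is serial (every world has an R-successor), so the schema is valid here.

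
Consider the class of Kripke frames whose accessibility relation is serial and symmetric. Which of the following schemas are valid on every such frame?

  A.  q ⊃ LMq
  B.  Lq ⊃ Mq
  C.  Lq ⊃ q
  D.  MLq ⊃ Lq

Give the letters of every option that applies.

(A) q ⊃ LMq is axiom B; it is valid on a frame exactly when R is symmetric. Every such R is symmetric, so valid.
(B) axiom D: valid iff R is serial. Every such R is serial — valid.
(C) axiom T: valid iff R is reflexive. Such an R need not be reflexive — not valid.
(D) MLq ⊃ Lq (the dual of axiom 5) characterises the euclidean frames. Such an R need not be euclidean — not valid.

A, B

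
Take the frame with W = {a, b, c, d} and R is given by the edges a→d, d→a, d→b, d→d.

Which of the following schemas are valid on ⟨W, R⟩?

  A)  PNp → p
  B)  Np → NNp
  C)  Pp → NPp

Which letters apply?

none

R is not symmetric: d R b but not b R d.
R is not transitive: a R d and d R a but not a R a.
R is not euclidean: d R a and d R b but not a R b.
(A) the dual of axiom B: valid iff R is symmetric. R is not symmetric — not valid.
(B) axiom 4: valid iff R is transitive. R is not transitive — not valid.
(C) Pp → NPp is axiom 5, which corresponds to the euclidean property. R is not euclidean — not valid.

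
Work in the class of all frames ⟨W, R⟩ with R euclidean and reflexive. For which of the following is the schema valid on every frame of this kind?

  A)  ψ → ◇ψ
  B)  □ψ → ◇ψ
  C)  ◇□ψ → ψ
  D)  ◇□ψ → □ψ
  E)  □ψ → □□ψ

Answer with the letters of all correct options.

A, B, C, D, E

A reflexive euclidean relation is also symmetric (from wRw and wRv the euclidean condition gives vRw) and hence transitive; it is an equivalence relation.
(A) ψ → ◇ψ (the dual of axiom T) characterises the reflexive frames. Every such R is reflexive — valid.
(B) □ψ → ◇ψ is axiom D; it is valid on a frame exactly when R is serial. Every such R is serial, so valid.
(C) ◇□ψ → ψ is the dual of axiom B, which corresponds to symmetry. Every such R is symmetric — valid.
(D) the dual of axiom 5: valid iff R is euclidean. Every such R is euclidean — valid.
(E) axiom 4: valid iff R is transitive. Every such R is transitive — valid.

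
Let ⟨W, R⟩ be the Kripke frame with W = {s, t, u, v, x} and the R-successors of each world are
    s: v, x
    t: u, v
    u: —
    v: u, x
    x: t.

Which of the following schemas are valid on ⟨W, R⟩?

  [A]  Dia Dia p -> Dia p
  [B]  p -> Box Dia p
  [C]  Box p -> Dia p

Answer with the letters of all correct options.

R is not symmetric: s R v but not v R s.
R is not transitive: s R v and v R u but not s R u.
R is not serial: u has no R-successor.
(A) the dual of axiom 4: valid iff R is transitive. R is not transitive — not valid.
(B) p -> Box Dia p (axiom B) characterises the symmetric frames. R is not symmetric — not valid.
(C) Box p -> Dia p is axiom D, which corresponds to seriality. R is not serial — not valid.

none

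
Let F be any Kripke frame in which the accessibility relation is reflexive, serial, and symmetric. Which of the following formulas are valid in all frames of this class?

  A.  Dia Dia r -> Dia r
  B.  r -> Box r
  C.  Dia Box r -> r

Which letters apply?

C

(A) Dia Dia r -> Dia r is the dual of axiom 4, which corresponds to transitivity. Such an R need not be transitive — not valid.
(B) r -> Box r is equivalent to ◇p→p; it holds exactly when R ⊆ identity. Such an R need not be a subset of the identity — not valid.
(C) the dual of axiom B: valid iff R is symmetric. Every such R is symmetric — valid.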